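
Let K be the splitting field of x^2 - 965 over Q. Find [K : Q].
[K : Q] = 2

f(x) = x^2 - 965 factors as (x - √965)(x + √965). The splitting field is K = Q(√965). Since 965 is squarefree and > 1, it is not a perfect square, so x^2 - 965 is irreducible over Q and [Q(√965) : Q] = 2. Hence [K : Q] = 2.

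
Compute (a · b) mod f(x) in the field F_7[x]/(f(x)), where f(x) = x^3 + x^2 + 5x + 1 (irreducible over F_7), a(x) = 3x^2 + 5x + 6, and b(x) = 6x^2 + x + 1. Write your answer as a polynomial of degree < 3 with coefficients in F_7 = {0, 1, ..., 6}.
a · b ≡ 2x^2 + 2x + 5 (mod f(x))

Multiply in F_7[x]: a(x)·b(x) = (3x^2 + 5x + 6)·(6x^2 + x + 1) = 4x^4 + 5x^3 + 2x^2 + 4x + 6. This has degree ≥ 3, so divide by f(x) over F_7: 4x^4 + 5x^3 + 2x^2 + 4x + 6 = (4x + 1)·(x^3 + x^2 + 5x + 1) + (2x^2 + 2x + 5). Hence a·b ≡ 2x^2 + 2x + 5 (mod f). (F_7[x]/(f) is a field with 7^3 = 343 elements since f is irreducible of degree 3.)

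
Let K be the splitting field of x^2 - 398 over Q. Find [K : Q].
[K : Q] = 2

f(x) = x^2 - 398 factors as (x - √398)(x + √398). The splitting field is K = Q(√398). Since 398 is squarefree and > 1, it is not a perfect square, so x^2 - 398 is irreducible over Q and [Q(√398) : Q] = 2. Hence [K : Q] = 2.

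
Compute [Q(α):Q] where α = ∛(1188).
[Q(α):Q] = 3

The minimal polynomial of α is x^3 - 1188, irreducible over Q since 1188 is not a perfect cube (so x^3 - 1188 has no rational root). Hence [Q(α):Q] = deg(m_α) = 3.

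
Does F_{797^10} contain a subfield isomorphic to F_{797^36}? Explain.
No: F_{797^36} is not a subfield of F_{797^10}

F_{p^m} embeds in F_{p^n} iff m | n. Here 36 ∤ 10 (since 10 = 0·36 + 10 with remainder 10 ≠ 0), so F_{797^36} is not a subfield of F_{797^10}. Equivalently: if it were, the tower law would give 36 = [F_{797^36}:F_797] dividing [F_{797^10}:F_797] = 10, contradiction.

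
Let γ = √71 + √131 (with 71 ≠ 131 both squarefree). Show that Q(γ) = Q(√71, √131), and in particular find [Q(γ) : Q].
[Q(γ) : Q] = 4 (equivalently, Q(γ) = Q(√71, √131))

Obviously Q(γ) ⊆ Q(√71, √131), and [Q(√71, √131):Q] = 4 (since 71, 131 are distinct squarefree integers > 1 with 9301 not a perfect square). To show equality we compute the minimal polynomial of γ. From γ = √71 + √131: γ^2 = 71 + 2√(9301) + 131 = 202 + 2√(9301), so γ^2 - 202 = 2√(9301); squaring, (γ^2 - 202)^2 = 4·9301, i.e. γ^4 - 404γ^2 + 40804 - 37204 = 0, i.e. γ^4 - 404γ^2 + 3600 = 0. So γ is a root of x^4 - 404x^2 + 3600. This polynomial is irreducible over Q: it has no rational root (each ±√71 ± √131 is irrational), and any factorization into two quadratics over Q would force √(9301) ∈ Q (pairing opposite roots) or √71, √131 ∈ Q (other pairings), all impossible. Hence [Q(γ):Q] = 4 = [Q(√71, √131):Q], so Q(γ) = Q(√71, √131).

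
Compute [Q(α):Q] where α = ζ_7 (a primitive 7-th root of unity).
[Q(α):Q] = 6

The minimal polynomial of ζ_7 over Q is the 7-th cyclotomic polynomial Φ_7(x), which is irreducible over Q and has degree φ(7) = 6. Hence [Q(α):Q] = φ(7) = 6.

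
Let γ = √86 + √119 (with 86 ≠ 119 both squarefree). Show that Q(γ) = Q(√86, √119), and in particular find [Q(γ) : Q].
[Q(γ) : Q] = 4 (equivalently, Q(γ) = Q(√86, √119))

Obviously Q(γ) ⊆ Q(√86, √119), and [Q(√86, √119):Q] = 4 (since 86, 119 are distinct squarefree integers > 1 with 10234 not a perfect square). To show equality we compute the minimal polynomial of γ. From γ = √86 + √119: γ^2 = 86 + 2√(10234) + 119 = 205 + 2√(10234), so γ^2 - 205 = 2√(10234); squaring, (γ^2 - 205)^2 = 4·10234, i.e. γ^4 - 410γ^2 + 42025 - 40936 = 0, i.e. γ^4 - 410γ^2 + 1089 = 0. So γ is a root of x^4 - 410x^2 + 1089. This polynomial is irreducible over Q: it has no rational root (each ±√86 ± √119 is irrational), and any factorization into two quadratics over Q would force √(10234) ∈ Q (pairing opposite roots) or √86, √119 ∈ Q (other pairings), all impossible. Hence [Q(γ):Q] = 4 = [Q(√86, √119):Q], so Q(γ) = Q(√86, √119).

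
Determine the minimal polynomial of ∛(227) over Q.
m_α(x) = x^3 - 227

α satisfies α^3 = 227, so x^3 - 227 annihilates α. By the rational root test, a rational root p/q (in lowest terms) of x^3 - 227 would satisfy p^3 = 227 q^3, forcing q = 1 and p^3 = 227; but 227 is not a perfect cube, contradiction. A monic cubic over Q with no rational root is irreducible (any nontrivial factorization would include a linear factor). Hence x^3 - 227 is the minimal polynomial of α, and in particular [Q(α):Q] = 3.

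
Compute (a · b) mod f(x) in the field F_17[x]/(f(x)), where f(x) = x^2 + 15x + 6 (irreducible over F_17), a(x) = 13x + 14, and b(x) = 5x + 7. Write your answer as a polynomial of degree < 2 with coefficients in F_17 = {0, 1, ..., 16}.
a · b ≡ 2x + 14 (mod f(x))

Multiply in F_17[x]: a(x)·b(x) = (13x + 14)·(5x + 7) = 14x^2 + 8x + 13. This has degree ≥ 2, so divide by f(x) over F_17: 14x^2 + 8x + 13 = (14)·(x^2 + 15x + 6) + (2x + 14). Hence a·b ≡ 2x + 14 (mod f). (F_17[x]/(f) is a field with 17^2 = 289 elements since f is irreducible of degree 2.)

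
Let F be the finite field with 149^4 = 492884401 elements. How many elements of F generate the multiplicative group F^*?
There are φ(492884400) = 120176640 primitive elements

F_q^* is cyclic of order q - 1 = 492884400. A cyclic group of order m has exactly φ(m) generators. Here m = 492884400 = 2^4 · 3 · 5^2 · 17 · 37 · 653, so the number of primitive elements is φ(492884400) = 120176640.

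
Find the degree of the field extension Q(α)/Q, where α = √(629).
[Q(α):Q] = 2

[Q(α):Q] equals the degree of the minimal polynomial of α. Here α^2 = 629 and x^2 - 629 is irreducible (d = 629 is squarefree, ≠ 1, hence not a square), so deg(m_α) = 2. Thus [Q(α):Q] = 2.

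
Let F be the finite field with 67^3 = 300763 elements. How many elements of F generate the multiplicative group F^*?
There are φ(300762) = 75600 primitive elements

F_q^* is cyclic of order q - 1 = 300762. A cyclic group of order m has exactly φ(m) generators. Here m = 300762 = 2 · 3^2 · 7^2 · 11 · 31, so the number of primitive elements is φ(300762) = 75600.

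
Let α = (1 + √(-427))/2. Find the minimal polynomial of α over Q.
m_α(x) = x^2 - x + 107

From 2α - 1 = √(-427), squaring gives (2α - 1)^2 = -427, i.e. 4α^2 - 4α + 1 = -427, so α^2 - α + (1 + 427)/4 = 0. Since -427 ≡ 1 (mod 4), (1 + 427)/4 = 107 ∈ Z. The polynomial x^2 - x + 107 has discriminant 1 - 4·(107) = -427, which is not a perfect square in Q (d = -427 is squarefree and ≠ 1), so x^2 - x + 107 is irreducible over Q. It is the minimal polynomial of α.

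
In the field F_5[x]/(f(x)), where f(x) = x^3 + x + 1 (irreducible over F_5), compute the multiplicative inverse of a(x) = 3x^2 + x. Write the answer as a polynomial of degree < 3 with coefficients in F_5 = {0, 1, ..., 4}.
a(x)^(-1) ≡ 3x + 4 (mod f(x))

Since f is irreducible over F_5, F_5[x]/(f) is a field and a(x) ≠ 0 has an inverse. Apply the extended Euclidean algorithm to f(x) and a(x) in F_5[x]: f(x) = (2x + 1)·a(x) + (1). The last nonzero remainder is the constant 1 = gcd(f, a) in F_5. Back-substituting through the division chain expresses 1 = s(x)·a(x) + t(x)·f(x) with s(x) ≡ 3x + 4 (mod f), so a(x)^(-1) ≡ s(x) = 3x + 4 (mod f). Check: (3x^2 + x)·(3x + 4) = 4x^3 + 4x ≡ 1 (mod x^3 + x + 1).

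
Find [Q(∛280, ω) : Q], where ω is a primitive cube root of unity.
[Q(∛280, ω) : Q] = 6

[Q(∛280):Q] = 3 (min poly x^3 - 280, irreducible since 280 is not a perfect cube). [Q(ω):Q] = 2 (min poly x^2 + x + 1). Since Q(∛280) ⊂ R and ω ∉ R, we have ω ∉ Q(∛280), so x^2 + x + 1 remains irreducible over Q(∛280) and [Q(∛280, ω) : Q(∛280)] = 2. By the tower law, [Q(∛280, ω) : Q] = 3 · 2 = 6. (In fact Q(∛280, ω) is the splitting field of x^3 - 280 over Q.)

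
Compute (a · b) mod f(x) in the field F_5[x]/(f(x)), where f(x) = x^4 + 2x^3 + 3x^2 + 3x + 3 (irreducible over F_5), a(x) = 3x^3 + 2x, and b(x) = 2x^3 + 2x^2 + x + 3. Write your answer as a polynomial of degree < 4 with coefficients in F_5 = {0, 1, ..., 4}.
a · b ≡ x^3 + 4x^2 + x + 2 (mod f(x))

Multiply in F_5[x]: a(x)·b(x) = (3x^3 + 2x)·(2x^3 + 2x^2 + x + 3) = x^6 + x^5 + 2x^4 + 3x^3 + 2x^2 + x. This has degree ≥ 4, so divide by f(x) over F_5: x^6 + x^5 + 2x^4 + 3x^3 + 2x^2 + x = (x^2 + 4x + 1)·(x^4 + 2x^3 + 3x^2 + 3x + 3) + (x^3 + 4x^2 + x + 2). Hence a·b ≡ x^3 + 4x^2 + x + 2 (mod f). (F_5[x]/(f) is a field with 5^4 = 625 elements since f is irreducible of degree 4.)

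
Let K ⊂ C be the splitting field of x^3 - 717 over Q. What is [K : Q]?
[K : Q] = 6

The roots of x^3 - 717 are ∛717, ω∛717, ω^2∛717 where ω = e^(2πi/3) is a primitive cube root of unity, so K = Q(∛717, ω). Now [Q(∛717):Q] = 3 (since 717 is not a perfect cube, x^3 - 717 is irreducible) and [Q(ω):Q] = 2. Both 2 and 3 divide [K:Q], and [K:Q] ≤ 3·2 = 6, so [K:Q] = 6. (Equivalently: Q(∛717) ⊂ R but ω ∉ R, so [K : Q(∛717)] = 2.)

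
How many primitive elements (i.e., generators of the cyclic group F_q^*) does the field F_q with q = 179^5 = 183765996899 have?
There are φ(183765996898) = 82591458400 primitive elements

F_q^* is cyclic of order q - 1 = 183765996898. A cyclic group of order m has exactly φ(m) generators. Here m = 183765996898 = 2 · 11 · 89 · 93853931, so the number of primitive elements is φ(183765996898) = 82591458400.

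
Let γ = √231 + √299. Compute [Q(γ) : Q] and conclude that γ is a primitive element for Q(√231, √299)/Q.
[Q(γ) : Q] = 4 (equivalently, Q(γ) = Q(√231, √299))

Obviously Q(γ) ⊆ Q(√231, √299), and [Q(√231, √299):Q] = 4 (since 231, 299 are distinct squarefree integers > 1 with 69069 not a perfect square). To show equality we compute the minimal polynomial of γ. From γ = √231 + √299: γ^2 = 231 + 2√(69069) + 299 = 530 + 2√(69069), so γ^2 - 530 = 2√(69069); squaring, (γ^2 - 530)^2 = 4·69069, i.e. γ^4 - 1060γ^2 + 280900 - 276276 = 0, i.e. γ^4 - 1060γ^2 + 4624 = 0. So γ is a root of x^4 - 1060x^2 + 4624. This polynomial is irreducible over Q: it has no rational root (each ±√231 ± √299 is irrational), and any factorization into two quadratics over Q would force √(69069) ∈ Q (pairing opposite roots) or √231, √299 ∈ Q (other pairings), all impossible. Hence [Q(γ):Q] = 4 = [Q(√231, √299):Q], so Q(γ) = Q(√231, √299).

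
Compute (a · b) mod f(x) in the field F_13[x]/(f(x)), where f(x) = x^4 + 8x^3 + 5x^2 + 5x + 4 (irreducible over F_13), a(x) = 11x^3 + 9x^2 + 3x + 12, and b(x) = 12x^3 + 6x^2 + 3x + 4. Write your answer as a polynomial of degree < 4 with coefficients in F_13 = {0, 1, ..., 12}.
a · b ≡ 9x^3 + 4x^2 + 10x + 11 (mod f(x))

Multiply in F_13[x]: a(x)·b(x) = (11x^3 + 9x^2 + 3x + 12)·(12x^3 + 6x^2 + 3x + 4) = 2x^6 + 5x^5 + 6x^4 + 12x^3 + 9x + 9. This has degree ≥ 4, so divide by f(x) over F_13: 2x^6 + 5x^5 + 6x^4 + 12x^3 + 9x + 9 = (2x^2 + 2x + 6)·(x^4 + 8x^3 + 5x^2 + 5x + 4) + (9x^3 + 4x^2 + 10x + 11). Hence a·b ≡ 9x^3 + 4x^2 + 10x + 11 (mod f). (F_13[x]/(f) is a field with 13^4 = 28561 elements since f is irreducible of degree 4.)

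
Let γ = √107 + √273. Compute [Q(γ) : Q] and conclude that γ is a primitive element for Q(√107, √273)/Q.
[Q(γ) : Q] = 4 (equivalently, Q(γ) = Q(√107, √273))

Obviously Q(γ) ⊆ Q(√107, √273), and [Q(√107, √273):Q] = 4 (since 107, 273 are distinct squarefree integers > 1 with 29211 not a perfect square). To show equality we compute the minimal polynomial of γ. From γ = √107 + √273: γ^2 = 107 + 2√(29211) + 273 = 380 + 2√(29211), so γ^2 - 380 = 2√(29211); squaring, (γ^2 - 380)^2 = 4·29211, i.e. γ^4 - 760γ^2 + 144400 - 116844 = 0, i.e. γ^4 - 760γ^2 + 27556 = 0. So γ is a root of x^4 - 760x^2 + 27556. This polynomial is irreducible over Q: it has no rational root (each ±√107 ± √273 is irrational), and any factorization into two quadratics over Q would force √(29211) ∈ Q (pairing opposite roots) or √107, √273 ∈ Q (other pairings), all impossible. Hence [Q(γ):Q] = 4 = [Q(√107, √273):Q], so Q(γ) = Q(√107, √273).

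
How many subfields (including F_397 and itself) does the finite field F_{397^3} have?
F_{397^3} has 2 subfields

The subfields of F_{p^n} are exactly the fields F_{p^d} for d | n (each is the fixed field of the unique index-d subgroup of Gal(F_{p^n}/F_p) ≅ Z/nZ). The divisors of n = 3 are {1, 3}, giving 2 subfields: F_{397^1}, F_{397^3}.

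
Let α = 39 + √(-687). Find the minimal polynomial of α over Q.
m_α(x) = x^2 - 78x + 2208

From α - 39 = √(-687), squaring gives (α - 39)^2 = -687, i.e. α^2 - 78α + 1521 = -687, so α^2 - 78α + 2208 = 0. The discriminant of x^2 - 78x + 2208 is (-78)^2 - 4·(2208) = 6084 - 8832 = -2748, and 4·(-687) is not a perfect square in Q since -687 is squarefree and ≠ 1. Hence x^2 - 78x + 2208 is irreducible over Q and is the minimal polynomial of α.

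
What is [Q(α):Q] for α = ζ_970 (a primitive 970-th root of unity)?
[Q(α):Q] = 384

The minimal polynomial of ζ_970 over Q is the 970-th cyclotomic polynomial Φ_970(x), which is irreducible over Q and has degree φ(970) = 384. Hence [Q(α):Q] = φ(970) = 384.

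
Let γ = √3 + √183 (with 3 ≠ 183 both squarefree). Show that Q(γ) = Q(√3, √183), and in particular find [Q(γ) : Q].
[Q(γ) : Q] = 4 (equivalently, Q(γ) = Q(√3, √183))

Obviously Q(γ) ⊆ Q(√3, √183), and [Q(√3, √183):Q] = 4 (since 3, 183 are distinct squarefree integers > 1 with 549 not a perfect square). To show equality we compute the minimal polynomial of γ. From γ = √3 + √183: γ^2 = 3 + 2√(549) + 183 = 186 + 2√(549), so γ^2 - 186 = 2√(549); squaring, (γ^2 - 186)^2 = 4·549, i.e. γ^4 - 372γ^2 + 34596 - 2196 = 0, i.e. γ^4 - 372γ^2 + 32400 = 0. So γ is a root of x^4 - 372x^2 + 32400. This polynomial is irreducible over Q: it has no rational root (each ±√3 ± √183 is irrational), and any factorization into two quadratics over Q would force √(549) ∈ Q (pairing opposite roots) or √3, √183 ∈ Q (other pairings), all impossible. Hence [Q(γ):Q] = 4 = [Q(√3, √183):Q], so Q(γ) = Q(√3, √183).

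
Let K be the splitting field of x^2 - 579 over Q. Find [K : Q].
[K : Q] = 2

f(x) = x^2 - 579 factors as (x - √579)(x + √579). The splitting field is K = Q(√579). Since 579 is squarefree and > 1, it is not a perfect square, so x^2 - 579 is irreducible over Q and [Q(√579) : Q] = 2. Hence [K : Q] = 2.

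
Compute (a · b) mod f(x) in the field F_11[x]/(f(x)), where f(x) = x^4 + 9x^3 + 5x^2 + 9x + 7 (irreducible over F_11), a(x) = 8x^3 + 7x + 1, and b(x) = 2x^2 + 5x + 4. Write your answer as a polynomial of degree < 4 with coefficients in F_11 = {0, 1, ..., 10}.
a · b ≡ 6x^2 + 10x + 6 (mod f(x))

Multiply in F_11[x]: a(x)·b(x) = (8x^3 + 7x + 1)·(2x^2 + 5x + 4) = 5x^5 + 7x^4 + 2x^3 + 4x^2 + 4. This has degree ≥ 4, so divide by f(x) over F_11: 5x^5 + 7x^4 + 2x^3 + 4x^2 + 4 = (5x + 6)·(x^4 + 9x^3 + 5x^2 + 9x + 7) + (6x^2 + 10x + 6). Hence a·b ≡ 6x^2 + 10x + 6 (mod f). (F_11[x]/(f) is a field with 11^4 = 14641 elements since f is irreducible of degree 4.)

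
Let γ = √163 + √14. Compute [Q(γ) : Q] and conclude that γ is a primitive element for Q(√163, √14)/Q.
[Q(γ) : Q] = 4 (equivalently, Q(γ) = Q(√163, √14))

Obviously Q(γ) ⊆ Q(√163, √14), and [Q(√163, √14):Q] = 4 (since 163, 14 are distinct squarefree integers > 1 with 2282 not a perfect square). To show equality we compute the minimal polynomial of γ. From γ = √163 + √14: γ^2 = 163 + 2√(2282) + 14 = 177 + 2√(2282), so γ^2 - 177 = 2√(2282); squaring, (γ^2 - 177)^2 = 4·2282, i.e. γ^4 - 354γ^2 + 31329 - 9128 = 0, i.e. γ^4 - 354γ^2 + 22201 = 0. So γ is a root of x^4 - 354x^2 + 22201. This polynomial is irreducible over Q: it has no rational root (each ±√163 ± √14 is irrational), and any factorization into two quadratics over Q would force √(2282) ∈ Q (pairing opposite roots) or √163, √14 ∈ Q (other pairings), all impossible. Hence [Q(γ):Q] = 4 = [Q(√163, √14):Q], so Q(γ) = Q(√163, √14).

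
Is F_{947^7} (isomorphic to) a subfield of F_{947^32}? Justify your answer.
No: F_{947^7} is not a subfield of F_{947^32}

F_{p^m} embeds in F_{p^n} iff m | n. Here 7 ∤ 32 (since 32 = 4·7 + 4 with remainder 4 ≠ 0), so F_{947^7} is not a subfield of F_{947^32}. Equivalently: if it were, the tower law would give 7 = [F_{947^7}:F_947] dividing [F_{947^32}:F_947] = 32, contradiction.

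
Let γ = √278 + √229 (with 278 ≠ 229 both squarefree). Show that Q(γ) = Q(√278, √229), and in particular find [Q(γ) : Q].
[Q(γ) : Q] = 4 (equivalently, Q(γ) = Q(√278, √229))

Obviously Q(γ) ⊆ Q(√278, √229), and [Q(√278, √229):Q] = 4 (since 278, 229 are distinct squarefree integers > 1 with 63662 not a perfect square). To show equality we compute the minimal polynomial of γ. From γ = √278 + √229: γ^2 = 278 + 2√(63662) + 229 = 507 + 2√(63662), so γ^2 - 507 = 2√(63662); squaring, (γ^2 - 507)^2 = 4·63662, i.e. γ^4 - 1014γ^2 + 257049 - 254648 = 0, i.e. γ^4 - 1014γ^2 + 2401 = 0. So γ is a root of x^4 - 1014x^2 + 2401. This polynomial is irreducible over Q: it has no rational root (each ±√278 ± √229 is irrational), and any factorization into two quadratics over Q would force √(63662) ∈ Q (pairing opposite roots) or √278, √229 ∈ Q (other pairings), all impossible. Hence [Q(γ):Q] = 4 = [Q(√278, √229):Q], so Q(γ) = Q(√278, √229).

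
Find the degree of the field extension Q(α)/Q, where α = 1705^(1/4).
[Q(α):Q] = 4

α is a root of x^4 - 1705. By Eisenstein's criterion at the prime p = 5 (which divides the constant term 1705 but p^2 = 25 does not, since 1705 is squarefree), x^4 - 1705 is irreducible over Q. Hence [Q(α):Q] = 4.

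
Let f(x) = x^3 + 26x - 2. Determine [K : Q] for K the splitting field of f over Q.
[K : Q] = 6

By the rational root test, any rational root of the monic integer polynomial f(x) = x^3 + 26x - 2 must be an integer dividing the constant term -2, i.e. one of ±{1, 2}. Evaluating: f(1) = 25, f(-1) = -29, f(2) = 58, f(-2) = -62; none is 0, so f has no rational root and is therefore irreducible over Q (a cubic with no linear factor over a field is irreducible). For an irreducible cubic, the Galois group is A_3 or S_3 according as the discriminant disc(f) = -4a^3 - 27b^2 = -4·(26)^3 - 27·(-2)^2 = -70412 is or is not a square in Q. Here disc(f) = -70412 is not a perfect square in Q, so the Galois group of f over Q is not contained in A_3 and must be all of S_3. The splitting field has degree |S_3| = 6 over Q, so [K : Q] = 6.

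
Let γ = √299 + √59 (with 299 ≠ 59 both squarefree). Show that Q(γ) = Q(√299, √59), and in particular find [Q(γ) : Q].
[Q(γ) : Q] = 4 (equivalently, Q(γ) = Q(√299, √59))

Obviously Q(γ) ⊆ Q(√299, √59), and [Q(√299, √59):Q] = 4 (since 299, 59 are distinct squarefree integers > 1 with 17641 not a perfect square). To show equality we compute the minimal polynomial of γ. From γ = √299 + √59: γ^2 = 299 + 2√(17641) + 59 = 358 + 2√(17641), so γ^2 - 358 = 2√(17641); squaring, (γ^2 - 358)^2 = 4·17641, i.e. γ^4 - 716γ^2 + 128164 - 70564 = 0, i.e. γ^4 - 716γ^2 + 57600 = 0. So γ is a root of x^4 - 716x^2 + 57600. This polynomial is irreducible over Q: it has no rational root (each ±√299 ± √59 is irrational), and any factorization into two quadratics over Q would force √(17641) ∈ Q (pairing opposite roots) or √299, √59 ∈ Q (other pairings), all impossible. Hence [Q(γ):Q] = 4 = [Q(√299, √59):Q], so Q(γ) = Q(√299, √59).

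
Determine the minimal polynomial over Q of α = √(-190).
m_α(x) = x^2 + 190

α satisfies α^2 + 190 = 0, so x^2 + 190 annihilates α. Since d = -190 is squarefree and ≠ 1, it is not a perfect square in Q, so x^2 + 190 has no rational root and is therefore irreducible over Q (a degree-2 polynomial over a field is irreducible iff it has no root). Hence m_α(x) = x^2 + 190.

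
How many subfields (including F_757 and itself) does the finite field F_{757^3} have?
F_{757^3} has 2 subfields

The subfields of F_{p^n} are exactly the fields F_{p^d} for d | n (each is the fixed field of the unique index-d subgroup of Gal(F_{p^n}/F_p) ≅ Z/nZ). The divisors of n = 3 are {1, 3}, giving 2 subfields: F_{757^1}, F_{757^3}.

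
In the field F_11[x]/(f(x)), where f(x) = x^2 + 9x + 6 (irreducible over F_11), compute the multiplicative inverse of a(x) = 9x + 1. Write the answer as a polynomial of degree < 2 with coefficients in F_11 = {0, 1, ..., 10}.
a(x)^(-1) ≡ 9x + 3 (mod f(x))

Since f is irreducible over F_11, F_11[x]/(f) is a field and a(x) ≠ 0 has an inverse. Apply the extended Euclidean algorithm to f(x) and a(x) in F_11[x]: f(x) = (5x + 9)·a(x) + (8). The last nonzero remainder is the constant 8 = gcd(f, a) in F_11. Back-substituting through the division chain expresses 8 = s(x)·a(x) + t(x)·f(x) with s(x) ≡ 6x + 2 (mod f), so (6x + 2)·a(x) ≡ 8 (mod f). Multiplying by 8^(-1) ≡ 7 in F_11 gives a(x)^(-1) ≡ 7·(6x + 2) ≡ 9x + 3 (mod f). Check: (9x + 1)·(9x + 3) = 4x^2 + 3x + 3 ≡ 1 (mod x^2 + 9x + 6).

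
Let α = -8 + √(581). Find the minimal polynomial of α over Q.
m_α(x) = x^2 + 16x - 517

From α + 8 = √(581), squaring gives (α + 8)^2 = 581, i.e. α^2 + 16α + 64 = 581, so α^2 + 16α - 517 = 0. The discriminant of x^2 + 16x - 517 is (16)^2 - 4·(-517) = 256 + 2068 = 2324, and 4·(581) is not a perfect square in Q since 581 is squarefree and ≠ 1. Hence x^2 + 16x - 517 is irreducible over Q and is the minimal polynomial of α.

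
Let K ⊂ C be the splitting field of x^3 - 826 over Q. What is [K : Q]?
[K : Q] = 6

The roots of x^3 - 826 are ∛826, ω∛826, ω^2∛826 where ω = e^(2πi/3) is a primitive cube root of unity, so K = Q(∛826, ω). Now [Q(∛826):Q] = 3 (since 826 is not a perfect cube, x^3 - 826 is irreducible) and [Q(ω):Q] = 2. Both 2 and 3 divide [K:Q], and [K:Q] ≤ 3·2 = 6, so [K:Q] = 6. (Equivalently: Q(∛826) ⊂ R but ω ∉ R, so [K : Q(∛826)] = 2.)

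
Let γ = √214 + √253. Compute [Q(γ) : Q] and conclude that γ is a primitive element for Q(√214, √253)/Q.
[Q(γ) : Q] = 4 (equivalently, Q(γ) = Q(√214, √253))

Obviously Q(γ) ⊆ Q(√214, √253), and [Q(√214, √253):Q] = 4 (since 214, 253 are distinct squarefree integers > 1 with 54142 not a perfect square). To show equality we compute the minimal polynomial of γ. From γ = √214 + √253: γ^2 = 214 + 2√(54142) + 253 = 467 + 2√(54142), so γ^2 - 467 = 2√(54142); squaring, (γ^2 - 467)^2 = 4·54142, i.e. γ^4 - 934γ^2 + 218089 - 216568 = 0, i.e. γ^4 - 934γ^2 + 1521 = 0. So γ is a root of x^4 - 934x^2 + 1521. This polynomial is irreducible over Q: it has no rational root (each ±√214 ± √253 is irrational), and any factorization into two quadratics over Q would force √(54142) ∈ Q (pairing opposite roots) or √214, √253 ∈ Q (other pairings), all impossible. Hence [Q(γ):Q] = 4 = [Q(√214, √253):Q], so Q(γ) = Q(√214, √253).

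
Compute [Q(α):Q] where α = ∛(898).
[Q(α):Q] = 3

The minimal polynomial of α is x^3 - 898, irreducible over Q since 898 is not a perfect cube (so x^3 - 898 has no rational root). Hence [Q(α):Q] = deg(m_α) = 3.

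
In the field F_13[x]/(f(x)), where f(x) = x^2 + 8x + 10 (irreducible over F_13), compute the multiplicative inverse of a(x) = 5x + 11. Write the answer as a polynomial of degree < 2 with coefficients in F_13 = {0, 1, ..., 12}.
a(x)^(-1) ≡ 11x + 4 (mod f(x))

Since f is irreducible over F_13, F_13[x]/(f) is a field and a(x) ≠ 0 has an inverse. Apply the extended Euclidean algorithm to f(x) and a(x) in F_13[x]: f(x) = (8x + 10)·a(x) + (4). The last nonzero remainder is the constant 4 = gcd(f, a) in F_13. Back-substituting through the division chain expresses 4 = s(x)·a(x) + t(x)·f(x) with s(x) ≡ 5x + 3 (mod f), so (5x + 3)·a(x) ≡ 4 (mod f). Multiplying by 4^(-1) ≡ 10 in F_13 gives a(x)^(-1) ≡ 10·(5x + 3) ≡ 11x + 4 (mod f). Check: (5x + 11)·(11x + 4) = 3x^2 + 11x + 5 ≡ 1 (mod x^2 + 8x + 10).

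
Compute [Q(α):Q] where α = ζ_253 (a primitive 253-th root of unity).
[Q(α):Q] = 220

The minimal polynomial of ζ_253 over Q is the 253-th cyclotomic polynomial Φ_253(x), which is irreducible over Q and has degree φ(253) = 220. Hence [Q(α):Q] = φ(253) = 220.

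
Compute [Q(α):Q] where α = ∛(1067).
[Q(α):Q] = 3

The minimal polynomial of α is x^3 - 1067, irreducible over Q since 1067 is not a perfect cube (so x^3 - 1067 has no rational root). Hence [Q(α):Q] = deg(m_α) = 3.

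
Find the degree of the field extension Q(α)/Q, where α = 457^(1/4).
[Q(α):Q] = 4

α is a root of x^4 - 457. By Eisenstein's criterion at the prime p = 457 (which divides the constant term 457 but p^2 = 208849 does not, since 457 is squarefree), x^4 - 457 is irreducible over Q. Hence [Q(α):Q] = 4.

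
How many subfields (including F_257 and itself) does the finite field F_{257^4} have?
F_{257^4} has 3 subfields

The subfields of F_{p^n} are exactly the fields F_{p^d} for d | n (each is the fixed field of the unique index-d subgroup of Gal(F_{p^n}/F_p) ≅ Z/nZ). The divisors of n = 4 are {1, 2, 4}, giving 3 subfields: F_{257^1}, F_{257^2}, F_{257^4}.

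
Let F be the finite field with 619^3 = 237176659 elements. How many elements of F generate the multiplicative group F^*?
There are φ(237176658) = 74159712 primitive elements

F_q^* is cyclic of order q - 1 = 237176658. A cyclic group of order m has exactly φ(m) generators. Here m = 237176658 = 2 · 3^2 · 19 · 103 · 6733, so the number of primitive elements is φ(237176658) = 74159712.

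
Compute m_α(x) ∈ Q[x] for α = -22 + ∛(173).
m_α(x) = x^3 + 66x^2 + 1452x + 10475

Set β = α + 22 = ∛(173), so β^3 = 173. Then (α + 22)^3 - 173 = 0, i.e. α is a root of g(x) = (x + 22)^3 - 173 = x^3 + 66x^2 + 1452x + 10475. Since g(x) = h(x + 22) where h(x) = x^3 - 173, and h is irreducible over Q (because 173 is not a perfect cube, so h has no rational root, and a monic cubic with no rational root is irreducible), g is also irreducible (irreducibility is preserved under the substitution x → x + 22). Hence m_α(x) = x^3 + 66x^2 + 1452x + 10475.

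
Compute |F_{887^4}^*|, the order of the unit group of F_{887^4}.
|F_{887^4}^*| = 619005459360

F_{887^4} has 887^4 = 619005459361 elements; its multiplicative group consists of all nonzero elements, so |F_{887^4}^*| = 619005459361 - 1 = 619005459360. (It is cyclic since any finite subgroup of the multiplicative group of a field is cyclic.)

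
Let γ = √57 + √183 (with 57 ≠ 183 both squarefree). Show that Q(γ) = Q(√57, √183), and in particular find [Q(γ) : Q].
[Q(γ) : Q] = 4 (equivalently, Q(γ) = Q(√57, √183))

Obviously Q(γ) ⊆ Q(√57, √183), and [Q(√57, √183):Q] = 4 (since 57, 183 are distinct squarefree integers > 1 with 10431 not a perfect square). To show equality we compute the minimal polynomial of γ. From γ = √57 + √183: γ^2 = 57 + 2√(10431) + 183 = 240 + 2√(10431), so γ^2 - 240 = 2√(10431); squaring, (γ^2 - 240)^2 = 4·10431, i.e. γ^4 - 480γ^2 + 57600 - 41724 = 0, i.e. γ^4 - 480γ^2 + 15876 = 0. So γ is a root of x^4 - 480x^2 + 15876. This polynomial is irreducible over Q: it has no rational root (each ±√57 ± √183 is irrational), and any factorization into two quadratics over Q would force √(10431) ∈ Q (pairing opposite roots) or √57, √183 ∈ Q (other pairings), all impossible. Hence [Q(γ):Q] = 4 = [Q(√57, √183):Q], so Q(γ) = Q(√57, √183).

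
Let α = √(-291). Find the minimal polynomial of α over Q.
m_α(x) = x^2 + 291

α satisfies α^2 + 291 = 0, so x^2 + 291 annihilates α. Since d = -291 is squarefree and ≠ 1, it is not a perfect square in Q, so x^2 + 291 has no rational root and is therefore irreducible over Q (a degree-2 polynomial over a field is irreducible iff it has no root). Hence m_α(x) = x^2 + 291.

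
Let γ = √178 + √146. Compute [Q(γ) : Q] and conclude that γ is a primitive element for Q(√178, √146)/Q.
[Q(γ) : Q] = 4 (equivalently, Q(γ) = Q(√178, √146))

Obviously Q(γ) ⊆ Q(√178, √146), and [Q(√178, √146):Q] = 4 (since 178, 146 are distinct squarefree integers > 1 with 25988 not a perfect square). To show equality we compute the minimal polynomial of γ. From γ = √178 + √146: γ^2 = 178 + 2√(25988) + 146 = 324 + 2√(25988), so γ^2 - 324 = 2√(25988); squaring, (γ^2 - 324)^2 = 4·25988, i.e. γ^4 - 648γ^2 + 104976 - 103952 = 0, i.e. γ^4 - 648γ^2 + 1024 = 0. So γ is a root of x^4 - 648x^2 + 1024. This polynomial is irreducible over Q: it has no rational root (each ±√178 ± √146 is irrational), and any factorization into two quadratics over Q would force √(25988) ∈ Q (pairing opposite roots) or √178, √146 ∈ Q (other pairings), all impossible. Hence [Q(γ):Q] = 4 = [Q(√178, √146):Q], so Q(γ) = Q(√178, √146).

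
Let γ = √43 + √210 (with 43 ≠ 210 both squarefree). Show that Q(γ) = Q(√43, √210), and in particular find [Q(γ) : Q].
[Q(γ) : Q] = 4 (equivalently, Q(γ) = Q(√43, √210))

Obviously Q(γ) ⊆ Q(√43, √210), and [Q(√43, √210):Q] = 4 (since 43, 210 are distinct squarefree integers > 1 with 9030 not a perfect square). To show equality we compute the minimal polynomial of γ. From γ = √43 + √210: γ^2 = 43 + 2√(9030) + 210 = 253 + 2√(9030), so γ^2 - 253 = 2√(9030); squaring, (γ^2 - 253)^2 = 4·9030, i.e. γ^4 - 506γ^2 + 64009 - 36120 = 0, i.e. γ^4 - 506γ^2 + 27889 = 0. So γ is a root of x^4 - 506x^2 + 27889. This polynomial is irreducible over Q: it has no rational root (each ±√43 ± √210 is irrational), and any factorization into two quadratics over Q would force √(9030) ∈ Q (pairing opposite roots) or √43, √210 ∈ Q (other pairings), all impossible. Hence [Q(γ):Q] = 4 = [Q(√43, √210):Q], so Q(γ) = Q(√43, √210).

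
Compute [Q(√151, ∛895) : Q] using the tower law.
[Q(√151, ∛895) : Q] = 6

Let L = Q(√151, ∛895). Since Q(√151) ⊂ L and [Q(√151):Q] = 2, the tower law gives 2 | [L:Q]. Likewise Q(∛895) ⊂ L with [Q(∛895):Q] = 3 (because 895 is not a perfect cube), so 3 | [L:Q]. As gcd(2,3) = 1, [L:Q] is divisible by 6. Conversely L is generated over Q by √151 and ∛895, so [L:Q] ≤ 2·3 = 6. Therefore [Q(√151, ∛895) : Q] = 6.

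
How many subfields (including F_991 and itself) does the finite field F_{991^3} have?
F_{991^3} has 2 subfields

The subfields of F_{p^n} are exactly the fields F_{p^d} for d | n (each is the fixed field of the unique index-d subgroup of Gal(F_{p^n}/F_p) ≅ Z/nZ). The divisors of n = 3 are {1, 3}, giving 2 subfields: F_{991^1}, F_{991^3}.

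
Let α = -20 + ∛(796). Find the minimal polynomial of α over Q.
m_α(x) = x^3 + 60x^2 + 1200x + 7204

Set β = α + 20 = ∛(796), so β^3 = 796. Then (α + 20)^3 - 796 = 0, i.e. α is a root of g(x) = (x + 20)^3 - 796 = x^3 + 60x^2 + 1200x + 7204. Since g(x) = h(x + 20) where h(x) = x^3 - 796, and h is irreducible over Q (because 796 is not a perfect cube, so h has no rational root, and a monic cubic with no rational root is irreducible), g is also irreducible (irreducibility is preserved under the substitution x → x + 20). Hence m_α(x) = x^3 + 60x^2 + 1200x + 7204.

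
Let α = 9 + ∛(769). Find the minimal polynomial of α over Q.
m_α(x) = x^3 - 27x^2 + 243x - 1498

Set β = α - 9 = ∛(769), so β^3 = 769. Then (α - 9)^3 - 769 = 0, i.e. α is a root of g(x) = (x - 9)^3 - 769 = x^3 - 27x^2 + 243x - 1498. Since g(x) = h(x - 9) where h(x) = x^3 - 769, and h is irreducible over Q (because 769 is not a perfect cube, so h has no rational root, and a monic cubic with no rational root is irreducible), g is also irreducible (irreducibility is preserved under the substitution x → x - 9). Hence m_α(x) = x^3 - 27x^2 + 243x - 1498.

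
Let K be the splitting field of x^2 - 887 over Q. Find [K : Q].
[K : Q] = 2

f(x) = x^2 - 887 factors as (x - √887)(x + √887). The splitting field is K = Q(√887). Since 887 is squarefree and > 1, it is not a perfect square, so x^2 - 887 is irreducible over Q and [Q(√887) : Q] = 2. Hence [K : Q] = 2.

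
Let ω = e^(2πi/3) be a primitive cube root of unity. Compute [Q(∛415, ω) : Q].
[Q(∛415, ω) : Q] = 6

[Q(∛415):Q] = 3 (min poly x^3 - 415, irreducible since 415 is not a perfect cube). [Q(ω):Q] = 2 (min poly x^2 + x + 1). Since Q(∛415) ⊂ R and ω ∉ R, we have ω ∉ Q(∛415), so x^2 + x + 1 remains irreducible over Q(∛415) and [Q(∛415, ω) : Q(∛415)] = 2. By the tower law, [Q(∛415, ω) : Q] = 3 · 2 = 6. (In fact Q(∛415, ω) is the splitting field of x^3 - 415 over Q.)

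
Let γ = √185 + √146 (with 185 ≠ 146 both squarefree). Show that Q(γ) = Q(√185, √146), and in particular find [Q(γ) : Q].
[Q(γ) : Q] = 4 (equivalently, Q(γ) = Q(√185, √146))

Obviously Q(γ) ⊆ Q(√185, √146), and [Q(√185, √146):Q] = 4 (since 185, 146 are distinct squarefree integers > 1 with 27010 not a perfect square). To show equality we compute the minimal polynomial of γ. From γ = √185 + √146: γ^2 = 185 + 2√(27010) + 146 = 331 + 2√(27010), so γ^2 - 331 = 2√(27010); squaring, (γ^2 - 331)^2 = 4·27010, i.e. γ^4 - 662γ^2 + 109561 - 108040 = 0, i.e. γ^4 - 662γ^2 + 1521 = 0. So γ is a root of x^4 - 662x^2 + 1521. This polynomial is irreducible over Q: it has no rational root (each ±√185 ± √146 is irrational), and any factorization into two quadratics over Q would force √(27010) ∈ Q (pairing opposite roots) or √185, √146 ∈ Q (other pairings), all impossible. Hence [Q(γ):Q] = 4 = [Q(√185, √146):Q], so Q(γ) = Q(√185, √146).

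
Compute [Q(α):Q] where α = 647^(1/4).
[Q(α):Q] = 4

α is a root of x^4 - 647. By Eisenstein's criterion at the prime p = 647 (which divides the constant term 647 but p^2 = 418609 does not, since 647 is squarefree), x^4 - 647 is irreducible over Q. Hence [Q(α):Q] = 4.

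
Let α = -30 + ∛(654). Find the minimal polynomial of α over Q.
m_α(x) = x^3 + 90x^2 + 2700x + 26346

Set β = α + 30 = ∛(654), so β^3 = 654. Then (α + 30)^3 - 654 = 0, i.e. α is a root of g(x) = (x + 30)^3 - 654 = x^3 + 90x^2 + 2700x + 26346. Since g(x) = h(x + 30) where h(x) = x^3 - 654, and h is irreducible over Q (because 654 is not a perfect cube, so h has no rational root, and a monic cubic with no rational root is irreducible), g is also irreducible (irreducibility is preserved under the substitution x → x + 30). Hence m_α(x) = x^3 + 90x^2 + 2700x + 26346.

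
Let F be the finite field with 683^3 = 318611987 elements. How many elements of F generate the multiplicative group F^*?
There are φ(318611986) = 120128400 primitive elements

F_q^* is cyclic of order q - 1 = 318611986. A cyclic group of order m has exactly φ(m) generators. Here m = 318611986 = 2 · 7 · 11 · 31 · 66739, so the number of primitive elements is φ(318611986) = 120128400.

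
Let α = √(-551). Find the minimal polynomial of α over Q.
m_α(x) = x^2 + 551

α satisfies α^2 + 551 = 0, so x^2 + 551 annihilates α. Since d = -551 is squarefree and ≠ 1, it is not a perfect square in Q, so x^2 + 551 has no rational root and is therefore irreducible over Q (a degree-2 polynomial over a field is irreducible iff it has no root). Hence m_α(x) = x^2 + 551.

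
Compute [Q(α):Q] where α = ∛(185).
[Q(α):Q] = 3

The minimal polynomial of α is x^3 - 185, irreducible over Q since 185 is not a perfect cube (so x^3 - 185 has no rational root). Hence [Q(α):Q] = deg(m_α) = 3.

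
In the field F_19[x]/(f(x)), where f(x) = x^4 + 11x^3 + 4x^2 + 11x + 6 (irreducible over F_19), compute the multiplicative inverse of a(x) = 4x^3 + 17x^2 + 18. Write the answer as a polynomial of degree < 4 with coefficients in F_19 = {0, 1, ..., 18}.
a(x)^(-1) ≡ 15x^3 + 13x^2 + 12x + 11 (mod f(x))

Since f is irreducible over F_19, F_19[x]/(f) is a field and a(x) ≠ 0 has an inverse. Apply the extended Euclidean algorithm to f(x) and a(x) in F_19[x]: f(x) = (5x + 10)·a(x) + (5x^2 + 16x + 16);  a(x) = (16x + 13)·(5x^2 + 16x + 16) + (11x);  (5x^2 + 16x + 16) = (16x + 17)·(11x) + (16). The last nonzero remainder is the constant 16 = gcd(f, a) in F_19. Back-substituting through the division chain expresses 16 = s(x)·a(x) + t(x)·f(x) with s(x) ≡ 12x^3 + 18x^2 + 2x + 5 (mod f), so (12x^3 + 18x^2 + 2x + 5)·a(x) ≡ 16 (mod f). Multiplying by 16^(-1) ≡ 6 in F_19 gives a(x)^(-1) ≡ 6·(12x^3 + 18x^2 + 2x + 5) ≡ 15x^3 + 13x^2 + 12x + 11 (mod f). Check: (4x^3 + 17x^2 + 18)·(15x^3 + 13x^2 + 12x + 11) = 3x^6 + 3x^5 + 3x^4 + 5x^3 + 3x^2 + 7x + 8 ≡ 1 (mod x^4 + 11x^3 + 4x^2 + 11x + 6).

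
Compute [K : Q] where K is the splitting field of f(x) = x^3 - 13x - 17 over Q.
[K : Q] = 6

By the rational root test, any rational root of the monic integer polynomial f(x) = x^3 - 13x - 17 must be an integer dividing the constant term -17, i.e. one of ±{1, 17}. Evaluating: f(1) = -29, f(-1) = -5, f(17) = 4675, f(-17) = -4709; none is 0, so f has no rational root and is therefore irreducible over Q (a cubic with no linear factor over a field is irreducible). For an irreducible cubic, the Galois group is A_3 or S_3 according as the discriminant disc(f) = -4a^3 - 27b^2 = -4·(-13)^3 - 27·(-17)^2 = 985 is or is not a square in Q. Here disc(f) = 985 is not a perfect square in Q, so the Galois group of f over Q is not contained in A_3 and must be all of S_3. The splitting field has degree |S_3| = 6 over Q, so [K : Q] = 6.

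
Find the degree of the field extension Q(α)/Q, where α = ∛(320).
[Q(α):Q] = 3

The minimal polynomial of α is x^3 - 320, irreducible over Q since 320 is not a perfect cube (so x^3 - 320 has no rational root). Hence [Q(α):Q] = deg(m_α) = 3.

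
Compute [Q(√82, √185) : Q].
[Q(√82, √185) : Q] = 4

[Q(√82):Q] = 2 (min poly x^2 - 82, irreducible since 82 is squarefree > 1). For the top step, suppose √185 ∈ Q(√82), say √185 = c + d√82 with c, d ∈ Q. Squaring: 185 = c^2 + 82d^2 + 2cd√82. Since √82 ∉ Q this forces 2cd = 0. If d = 0 then √185 = c ∈ Q, contradicting 185 squarefree > 1. If c = 0 then 185 = 82d^2, so 82·185 = (82d)^2 is a perfect square in Q — but 82·185 = 15170 is not a perfect square (since 82 and 185 are distinct squarefree integers). Contradiction. Hence √185 ∉ Q(√82), so x^2 - 185 stays irreducible over Q(√82) and [Q(√82, √185) : Q(√82)] = 2. By the tower law, [Q(√82, √185) : Q] = 2 · 2 = 4.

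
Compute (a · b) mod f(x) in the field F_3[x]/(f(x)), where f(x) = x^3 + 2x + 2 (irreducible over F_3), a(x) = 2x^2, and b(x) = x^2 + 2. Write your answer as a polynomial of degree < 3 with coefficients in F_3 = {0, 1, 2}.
a · b ≡ 2x (mod f(x))

Multiply in F_3[x]: a(x)·b(x) = (2x^2)·(x^2 + 2) = 2x^4 + x^2. This has degree ≥ 3, so divide by f(x) over F_3: 2x^4 + x^2 = (2x)·(x^3 + 2x + 2) + (2x). Hence a·b ≡ 2x (mod f). (F_3[x]/(f) is a field with 3^3 = 27 elements since f is irreducible of degree 3.)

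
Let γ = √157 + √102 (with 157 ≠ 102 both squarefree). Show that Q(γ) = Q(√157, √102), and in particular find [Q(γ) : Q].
[Q(γ) : Q] = 4 (equivalently, Q(γ) = Q(√157, √102))

Obviously Q(γ) ⊆ Q(√157, √102), and [Q(√157, √102):Q] = 4 (since 157, 102 are distinct squarefree integers > 1 with 16014 not a perfect square). To show equality we compute the minimal polynomial of γ. From γ = √157 + √102: γ^2 = 157 + 2√(16014) + 102 = 259 + 2√(16014), so γ^2 - 259 = 2√(16014); squaring, (γ^2 - 259)^2 = 4·16014, i.e. γ^4 - 518γ^2 + 67081 - 64056 = 0, i.e. γ^4 - 518γ^2 + 3025 = 0. So γ is a root of x^4 - 518x^2 + 3025. This polynomial is irreducible over Q: it has no rational root (each ±√157 ± √102 is irrational), and any factorization into two quadratics over Q would force √(16014) ∈ Q (pairing opposite roots) or √157, √102 ∈ Q (other pairings), all impossible. Hence [Q(γ):Q] = 4 = [Q(√157, √102):Q], so Q(γ) = Q(√157, √102).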